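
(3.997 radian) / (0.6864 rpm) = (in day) 0.0006436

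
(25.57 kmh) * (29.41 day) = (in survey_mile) 1.121e+04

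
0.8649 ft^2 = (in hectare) 8.035e-06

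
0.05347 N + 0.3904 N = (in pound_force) 0.09979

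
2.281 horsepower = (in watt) 1701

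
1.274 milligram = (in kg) 1.274e-06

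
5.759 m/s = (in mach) 0.01691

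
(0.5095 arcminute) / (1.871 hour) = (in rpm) 2.101e-07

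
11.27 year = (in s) 3.554e+08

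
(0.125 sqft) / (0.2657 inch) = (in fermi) 1.721e+15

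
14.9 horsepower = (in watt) 1.111e+04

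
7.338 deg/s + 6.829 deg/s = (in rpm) 2.361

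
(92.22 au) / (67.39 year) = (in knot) 1.262e+04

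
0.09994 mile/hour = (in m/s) 0.04468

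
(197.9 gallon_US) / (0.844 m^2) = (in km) 0.0008876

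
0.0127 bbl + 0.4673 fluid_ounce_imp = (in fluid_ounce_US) 68.72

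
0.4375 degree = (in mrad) 7.636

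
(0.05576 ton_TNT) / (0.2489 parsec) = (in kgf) 3.098e-09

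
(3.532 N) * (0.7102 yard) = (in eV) 1.432e+19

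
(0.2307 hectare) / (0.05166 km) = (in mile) 0.02775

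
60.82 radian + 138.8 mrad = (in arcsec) 1.257e+07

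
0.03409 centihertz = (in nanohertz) 3.409e+05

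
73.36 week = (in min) 7.395e+05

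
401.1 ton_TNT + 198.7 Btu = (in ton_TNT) 401.1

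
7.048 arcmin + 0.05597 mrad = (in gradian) 0.1341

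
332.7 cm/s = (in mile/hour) 7.442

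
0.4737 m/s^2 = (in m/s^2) 0.4737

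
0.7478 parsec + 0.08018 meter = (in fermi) 2.307e+31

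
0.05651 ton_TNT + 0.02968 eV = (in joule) 2.364e+08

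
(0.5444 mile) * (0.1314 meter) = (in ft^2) 1239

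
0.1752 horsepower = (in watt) 130.6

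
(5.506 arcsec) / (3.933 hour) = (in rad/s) 1.885e-09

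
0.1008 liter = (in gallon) 0.02663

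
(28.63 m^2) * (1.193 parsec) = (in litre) 1.054e+21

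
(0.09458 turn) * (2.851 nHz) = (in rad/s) 1.694e-09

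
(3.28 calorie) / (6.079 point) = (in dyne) 6.399e+08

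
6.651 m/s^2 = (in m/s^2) 6.651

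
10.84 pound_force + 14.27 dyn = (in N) 48.22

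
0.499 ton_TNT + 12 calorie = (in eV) 1.303e+28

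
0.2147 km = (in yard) 234.8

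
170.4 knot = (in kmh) 315.6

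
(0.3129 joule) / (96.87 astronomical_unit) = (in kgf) 2.202e-15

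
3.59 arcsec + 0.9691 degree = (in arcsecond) 3492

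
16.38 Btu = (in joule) 1.728e+04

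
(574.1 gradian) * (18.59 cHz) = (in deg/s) 96.05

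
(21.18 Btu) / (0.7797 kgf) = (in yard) 3196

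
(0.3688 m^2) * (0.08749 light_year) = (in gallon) 8.064e+16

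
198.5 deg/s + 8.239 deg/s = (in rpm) 34.46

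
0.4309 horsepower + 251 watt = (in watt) 572.3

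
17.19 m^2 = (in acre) 0.004248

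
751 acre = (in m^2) 3.039e+06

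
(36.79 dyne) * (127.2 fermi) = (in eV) 292.1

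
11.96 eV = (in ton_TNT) 4.58e-28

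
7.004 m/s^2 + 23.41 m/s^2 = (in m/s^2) 30.41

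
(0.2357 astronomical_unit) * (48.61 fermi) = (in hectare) 1.714e-07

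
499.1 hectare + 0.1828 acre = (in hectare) 499.2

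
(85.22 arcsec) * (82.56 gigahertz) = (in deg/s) 1.954e+09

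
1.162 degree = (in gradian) 1.291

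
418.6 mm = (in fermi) 4.186e+14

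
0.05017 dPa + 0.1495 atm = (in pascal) 1.515e+04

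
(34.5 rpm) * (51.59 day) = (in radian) 1.61e+07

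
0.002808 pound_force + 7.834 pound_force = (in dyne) 3.486e+06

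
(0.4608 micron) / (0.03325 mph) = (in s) 3.1e-05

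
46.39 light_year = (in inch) 1.728e+19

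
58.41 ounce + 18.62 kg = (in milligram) 2.028e+07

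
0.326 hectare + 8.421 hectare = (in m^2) 8.747e+04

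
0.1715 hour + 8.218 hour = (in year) 0.0009577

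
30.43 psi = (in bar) 2.098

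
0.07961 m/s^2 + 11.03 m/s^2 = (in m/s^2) 11.11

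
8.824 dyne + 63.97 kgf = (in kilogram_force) 63.97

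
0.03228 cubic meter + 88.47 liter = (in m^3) 0.1208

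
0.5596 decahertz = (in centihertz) 559.6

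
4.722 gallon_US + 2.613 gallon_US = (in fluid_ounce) 938.9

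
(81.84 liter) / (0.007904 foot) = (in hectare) 0.003397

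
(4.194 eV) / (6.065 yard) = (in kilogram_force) 1.236e-20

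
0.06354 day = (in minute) 91.5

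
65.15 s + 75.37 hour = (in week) 0.4487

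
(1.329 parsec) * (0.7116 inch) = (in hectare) 7.412e+10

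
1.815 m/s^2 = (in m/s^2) 1.815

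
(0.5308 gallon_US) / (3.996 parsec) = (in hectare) 1.63e-24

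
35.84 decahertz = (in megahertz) 0.0003584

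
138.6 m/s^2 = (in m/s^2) 138.6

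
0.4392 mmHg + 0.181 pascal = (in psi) 0.008519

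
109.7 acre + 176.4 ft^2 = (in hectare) 44.4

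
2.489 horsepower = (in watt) 1856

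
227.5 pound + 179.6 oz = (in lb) 238.7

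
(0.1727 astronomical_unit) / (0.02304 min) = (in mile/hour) 4.181e+10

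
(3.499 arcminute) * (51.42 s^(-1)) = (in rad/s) 0.05234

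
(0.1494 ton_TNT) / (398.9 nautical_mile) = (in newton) 846.1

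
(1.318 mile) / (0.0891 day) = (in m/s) 0.2755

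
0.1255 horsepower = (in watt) 93.59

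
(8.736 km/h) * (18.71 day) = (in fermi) 3.923e+21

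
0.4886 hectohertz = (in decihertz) 488.6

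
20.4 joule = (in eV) 1.273e+20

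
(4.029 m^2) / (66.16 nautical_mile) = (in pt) 0.09321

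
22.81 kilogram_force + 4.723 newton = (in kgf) 23.29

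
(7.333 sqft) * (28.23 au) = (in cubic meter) 2.877e+12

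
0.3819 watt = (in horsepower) 0.0005121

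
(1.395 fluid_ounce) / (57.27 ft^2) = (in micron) 7.754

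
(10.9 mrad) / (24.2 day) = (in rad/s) 5.213e-09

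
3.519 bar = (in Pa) 3.519e+05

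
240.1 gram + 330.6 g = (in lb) 1.258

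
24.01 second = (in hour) 0.006669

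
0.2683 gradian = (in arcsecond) 869.3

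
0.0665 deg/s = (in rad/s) 0.001161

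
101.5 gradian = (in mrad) 1594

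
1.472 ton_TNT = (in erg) 6.159e+16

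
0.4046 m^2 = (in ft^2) 4.355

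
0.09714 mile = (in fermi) 1.563e+17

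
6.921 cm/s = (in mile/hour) 0.1548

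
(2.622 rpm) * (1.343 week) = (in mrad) 2.23e+08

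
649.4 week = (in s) 3.928e+08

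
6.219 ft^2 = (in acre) 0.0001428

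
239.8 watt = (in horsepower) 0.3216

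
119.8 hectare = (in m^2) 1.198e+06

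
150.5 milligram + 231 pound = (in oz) 3696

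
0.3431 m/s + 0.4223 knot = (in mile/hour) 1.253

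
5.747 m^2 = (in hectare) 0.0005747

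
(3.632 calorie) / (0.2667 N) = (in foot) 186.9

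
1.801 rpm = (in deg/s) 10.81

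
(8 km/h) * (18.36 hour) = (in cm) 1.469e+07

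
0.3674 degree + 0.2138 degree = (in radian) 0.01014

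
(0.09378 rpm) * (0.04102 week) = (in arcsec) 5.025e+07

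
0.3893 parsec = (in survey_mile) 7.464e+12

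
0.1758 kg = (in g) 175.8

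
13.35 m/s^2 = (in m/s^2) 13.35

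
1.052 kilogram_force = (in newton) 10.32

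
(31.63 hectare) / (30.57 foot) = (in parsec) 1.1e-12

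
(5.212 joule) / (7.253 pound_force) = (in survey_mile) 0.0001004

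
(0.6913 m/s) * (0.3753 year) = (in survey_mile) 5084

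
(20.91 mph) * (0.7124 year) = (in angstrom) 2.1e+18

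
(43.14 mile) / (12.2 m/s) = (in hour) 1.581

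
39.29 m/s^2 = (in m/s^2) 39.29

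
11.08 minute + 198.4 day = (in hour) 4762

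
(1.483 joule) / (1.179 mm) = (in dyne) 1.258e+08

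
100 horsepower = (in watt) 7.457e+04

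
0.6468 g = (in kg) 0.0006468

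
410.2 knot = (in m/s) 211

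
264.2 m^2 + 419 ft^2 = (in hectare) 0.03031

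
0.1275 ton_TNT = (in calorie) 1.275e+08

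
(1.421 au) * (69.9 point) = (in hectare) 5.242e+05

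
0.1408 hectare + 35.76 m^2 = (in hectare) 0.1444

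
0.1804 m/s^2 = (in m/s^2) 0.1804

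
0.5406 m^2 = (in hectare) 5.406e-05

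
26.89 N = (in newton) 26.89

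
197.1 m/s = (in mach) 0.5789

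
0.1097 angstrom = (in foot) 3.599e-11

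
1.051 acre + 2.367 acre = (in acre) 3.418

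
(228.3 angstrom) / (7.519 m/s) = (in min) 5.061e-11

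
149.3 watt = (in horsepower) 0.2002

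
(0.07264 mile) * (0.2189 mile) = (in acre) 10.18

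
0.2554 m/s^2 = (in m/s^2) 0.2554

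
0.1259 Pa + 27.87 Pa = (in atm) 0.0002763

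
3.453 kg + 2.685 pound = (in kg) 4.671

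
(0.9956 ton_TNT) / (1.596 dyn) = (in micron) 2.61e+20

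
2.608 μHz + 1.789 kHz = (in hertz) 1789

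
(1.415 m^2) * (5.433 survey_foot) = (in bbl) 14.74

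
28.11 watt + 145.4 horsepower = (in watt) 1.085e+05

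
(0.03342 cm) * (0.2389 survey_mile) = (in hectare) 1.285e-05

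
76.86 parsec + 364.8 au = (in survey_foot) 7.781e+18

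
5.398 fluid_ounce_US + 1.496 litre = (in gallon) 0.4374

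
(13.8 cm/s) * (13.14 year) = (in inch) 2.251e+09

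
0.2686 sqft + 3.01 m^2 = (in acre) 0.00075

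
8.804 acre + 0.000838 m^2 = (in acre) 8.804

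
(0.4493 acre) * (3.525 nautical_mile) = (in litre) 1.187e+10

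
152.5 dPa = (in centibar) 0.01525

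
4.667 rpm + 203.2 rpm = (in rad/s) 21.77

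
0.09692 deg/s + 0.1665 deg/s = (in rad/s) 0.004598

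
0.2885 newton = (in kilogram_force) 0.02942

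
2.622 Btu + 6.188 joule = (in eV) 1.73e+22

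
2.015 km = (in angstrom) 2.015e+13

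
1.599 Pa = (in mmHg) 0.01199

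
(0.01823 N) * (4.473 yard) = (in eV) 4.654e+17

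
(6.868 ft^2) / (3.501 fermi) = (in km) 1.823e+11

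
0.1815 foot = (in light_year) 5.847e-18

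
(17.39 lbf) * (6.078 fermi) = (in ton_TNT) 1.124e-22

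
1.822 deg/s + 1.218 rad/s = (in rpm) 11.93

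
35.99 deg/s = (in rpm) 5.998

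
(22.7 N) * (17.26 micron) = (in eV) 2.445e+15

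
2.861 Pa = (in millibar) 0.02861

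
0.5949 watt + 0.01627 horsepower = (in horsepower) 0.01707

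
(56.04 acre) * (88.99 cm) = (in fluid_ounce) 6.824e+09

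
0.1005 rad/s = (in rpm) 0.9597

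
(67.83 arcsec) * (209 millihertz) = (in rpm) 0.0006563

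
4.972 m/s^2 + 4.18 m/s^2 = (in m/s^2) 9.152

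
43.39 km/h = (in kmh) 43.39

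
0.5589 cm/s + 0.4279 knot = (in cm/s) 22.57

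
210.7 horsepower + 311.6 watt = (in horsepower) 211.1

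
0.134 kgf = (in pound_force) 0.2954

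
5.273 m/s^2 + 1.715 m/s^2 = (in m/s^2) 6.988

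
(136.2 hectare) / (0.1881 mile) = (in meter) 4499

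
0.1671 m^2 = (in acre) 4.129e-05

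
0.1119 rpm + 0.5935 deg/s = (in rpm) 0.2108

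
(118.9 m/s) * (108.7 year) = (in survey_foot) 1.337e+12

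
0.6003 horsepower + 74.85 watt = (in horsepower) 0.7007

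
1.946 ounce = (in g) 55.17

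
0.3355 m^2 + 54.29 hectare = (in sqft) 5.844e+06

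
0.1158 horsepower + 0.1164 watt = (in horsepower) 0.116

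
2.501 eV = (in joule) 4.007e-19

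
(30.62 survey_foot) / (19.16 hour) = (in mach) 3.974e-07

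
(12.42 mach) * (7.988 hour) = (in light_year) 1.285e-08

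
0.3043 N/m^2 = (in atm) 3.003e-06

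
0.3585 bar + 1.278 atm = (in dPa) 1.653e+06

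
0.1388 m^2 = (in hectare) 1.388e-05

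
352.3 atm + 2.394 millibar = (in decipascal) 3.57e+08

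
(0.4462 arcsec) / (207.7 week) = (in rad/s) 1.722e-14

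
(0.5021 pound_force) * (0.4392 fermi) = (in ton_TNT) 2.344e-25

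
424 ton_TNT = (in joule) 1.774e+12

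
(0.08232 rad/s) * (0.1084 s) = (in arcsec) 1841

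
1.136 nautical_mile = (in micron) 2.104e+09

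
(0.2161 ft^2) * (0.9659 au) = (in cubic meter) 2.901e+09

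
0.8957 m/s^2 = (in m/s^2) 0.8957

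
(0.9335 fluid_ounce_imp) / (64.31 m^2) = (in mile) 2.563e-10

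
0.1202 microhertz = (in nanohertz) 120.2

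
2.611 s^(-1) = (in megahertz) 2.611e-06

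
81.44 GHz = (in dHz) 8.144e+11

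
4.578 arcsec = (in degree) 0.001272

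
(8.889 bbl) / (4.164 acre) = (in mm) 0.08387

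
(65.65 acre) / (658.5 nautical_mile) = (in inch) 8.577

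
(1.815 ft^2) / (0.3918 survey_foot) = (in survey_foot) 4.632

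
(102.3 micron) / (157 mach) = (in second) 1.914e-09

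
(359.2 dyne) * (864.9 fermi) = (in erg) 3.107e-08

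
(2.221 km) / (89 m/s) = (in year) 7.913e-07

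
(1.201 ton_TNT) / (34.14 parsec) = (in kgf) 4.864e-10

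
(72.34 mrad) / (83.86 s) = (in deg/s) 0.04942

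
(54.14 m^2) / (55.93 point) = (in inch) 1.08e+05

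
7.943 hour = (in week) 0.04728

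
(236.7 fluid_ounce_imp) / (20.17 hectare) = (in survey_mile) 2.072e-11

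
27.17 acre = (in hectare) 11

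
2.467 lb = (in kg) 1.119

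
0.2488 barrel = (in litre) 39.56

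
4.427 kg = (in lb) 9.76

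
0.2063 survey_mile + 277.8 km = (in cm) 2.781e+07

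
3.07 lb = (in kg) 1.393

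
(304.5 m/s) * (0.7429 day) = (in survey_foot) 6.412e+07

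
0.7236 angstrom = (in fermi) 7.236e+04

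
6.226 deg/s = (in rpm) 1.038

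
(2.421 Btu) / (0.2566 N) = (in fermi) 9.954e+18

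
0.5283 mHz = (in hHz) 5.283e-06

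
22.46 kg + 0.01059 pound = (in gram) 2.246e+04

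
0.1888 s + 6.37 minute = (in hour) 0.1062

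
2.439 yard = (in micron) 2.23e+06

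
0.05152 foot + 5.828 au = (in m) 8.719e+11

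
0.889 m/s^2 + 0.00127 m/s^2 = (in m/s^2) 0.8903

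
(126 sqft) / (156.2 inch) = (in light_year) 3.119e-16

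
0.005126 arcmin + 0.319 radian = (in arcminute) 1097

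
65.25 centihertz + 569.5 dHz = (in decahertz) 5.76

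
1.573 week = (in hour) 264.3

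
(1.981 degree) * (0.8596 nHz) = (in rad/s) 2.972e-11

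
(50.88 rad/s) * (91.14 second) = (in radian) 4637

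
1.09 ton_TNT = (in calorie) 1.09e+09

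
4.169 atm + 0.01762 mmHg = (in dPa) 4.224e+06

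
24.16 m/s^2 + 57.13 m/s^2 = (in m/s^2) 81.29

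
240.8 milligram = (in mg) 240.8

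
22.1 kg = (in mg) 2.21e+07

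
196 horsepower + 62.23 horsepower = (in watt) 1.926e+05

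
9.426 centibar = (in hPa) 94.26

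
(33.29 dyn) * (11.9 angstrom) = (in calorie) 9.468e-14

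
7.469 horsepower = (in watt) 5570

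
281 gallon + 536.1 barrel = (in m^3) 86.3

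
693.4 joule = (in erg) 6.934e+09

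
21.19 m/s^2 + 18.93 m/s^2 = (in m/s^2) 40.12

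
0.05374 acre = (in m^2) 217.5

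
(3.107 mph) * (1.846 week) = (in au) 1.037e-05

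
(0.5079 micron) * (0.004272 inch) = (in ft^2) 5.932e-10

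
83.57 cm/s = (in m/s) 0.8357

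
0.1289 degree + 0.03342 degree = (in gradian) 0.1804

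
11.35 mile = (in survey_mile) 11.35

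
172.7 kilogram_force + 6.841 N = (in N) 1700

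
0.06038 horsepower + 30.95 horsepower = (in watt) 2.312e+04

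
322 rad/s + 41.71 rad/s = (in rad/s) 363.7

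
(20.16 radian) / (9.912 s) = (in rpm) 19.42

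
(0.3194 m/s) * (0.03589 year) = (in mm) 3.615e+08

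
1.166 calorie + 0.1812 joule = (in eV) 3.158e+19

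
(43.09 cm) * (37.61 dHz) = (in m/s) 1.621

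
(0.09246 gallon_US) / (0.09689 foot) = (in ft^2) 0.1276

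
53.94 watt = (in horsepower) 0.07233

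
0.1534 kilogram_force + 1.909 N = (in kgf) 0.3481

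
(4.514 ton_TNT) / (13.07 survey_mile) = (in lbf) 2.019e+05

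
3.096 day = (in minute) 4458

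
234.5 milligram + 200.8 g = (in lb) 0.4432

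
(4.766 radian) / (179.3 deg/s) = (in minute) 0.02538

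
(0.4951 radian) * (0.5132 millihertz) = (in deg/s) 0.01456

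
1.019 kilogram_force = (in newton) 9.993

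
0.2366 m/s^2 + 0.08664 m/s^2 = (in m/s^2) 0.3232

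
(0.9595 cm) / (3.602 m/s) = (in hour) 7.399e-07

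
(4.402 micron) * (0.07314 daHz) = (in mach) 9.456e-09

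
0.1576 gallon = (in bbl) 0.003752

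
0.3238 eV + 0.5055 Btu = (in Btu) 0.5055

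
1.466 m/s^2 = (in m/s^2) 1.466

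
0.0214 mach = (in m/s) 7.287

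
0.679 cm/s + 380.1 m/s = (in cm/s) 3.801e+04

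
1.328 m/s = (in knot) 2.581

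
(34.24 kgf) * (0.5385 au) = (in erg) 2.705e+20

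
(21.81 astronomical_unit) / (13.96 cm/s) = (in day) 2.705e+08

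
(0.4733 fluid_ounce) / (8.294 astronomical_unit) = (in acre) 2.788e-21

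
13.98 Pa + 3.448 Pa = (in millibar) 0.1743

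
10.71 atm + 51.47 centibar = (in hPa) 1.137e+04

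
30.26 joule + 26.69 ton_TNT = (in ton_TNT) 26.69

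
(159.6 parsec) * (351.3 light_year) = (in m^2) 1.637e+37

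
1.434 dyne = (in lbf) 3.224e-06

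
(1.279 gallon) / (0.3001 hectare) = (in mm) 0.001613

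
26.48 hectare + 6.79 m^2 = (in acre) 65.44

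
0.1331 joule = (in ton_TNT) 3.181e-11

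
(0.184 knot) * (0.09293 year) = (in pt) 7.864e+08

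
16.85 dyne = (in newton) 0.0001685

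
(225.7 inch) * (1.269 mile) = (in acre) 2.893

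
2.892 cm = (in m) 0.02892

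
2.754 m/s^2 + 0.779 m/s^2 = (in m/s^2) 3.533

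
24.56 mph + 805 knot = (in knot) 826.3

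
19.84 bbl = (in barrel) 19.84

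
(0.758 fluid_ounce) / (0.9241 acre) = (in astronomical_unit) 4.007e-20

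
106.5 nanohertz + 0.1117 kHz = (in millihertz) 1.117e+05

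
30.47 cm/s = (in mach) 0.0008949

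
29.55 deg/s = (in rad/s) 0.5157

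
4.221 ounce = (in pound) 0.2638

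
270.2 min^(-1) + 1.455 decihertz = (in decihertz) 46.49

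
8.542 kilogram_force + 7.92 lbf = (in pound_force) 26.75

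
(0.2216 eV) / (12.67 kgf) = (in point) 8.1e-19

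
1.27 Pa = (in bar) 1.27e-05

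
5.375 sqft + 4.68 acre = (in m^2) 1.894e+04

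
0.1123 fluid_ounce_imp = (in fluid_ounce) 0.1079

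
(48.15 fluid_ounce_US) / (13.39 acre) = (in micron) 0.02628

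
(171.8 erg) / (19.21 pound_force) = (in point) 0.0005699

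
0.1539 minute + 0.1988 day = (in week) 0.02842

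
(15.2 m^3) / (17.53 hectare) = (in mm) 0.08671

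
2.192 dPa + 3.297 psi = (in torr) 170.5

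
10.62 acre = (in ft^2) 4.626e+05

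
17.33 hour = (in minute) 1040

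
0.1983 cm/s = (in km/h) 0.007139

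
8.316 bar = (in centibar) 831.6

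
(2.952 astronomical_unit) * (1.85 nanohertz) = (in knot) 1588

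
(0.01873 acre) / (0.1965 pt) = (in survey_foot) 3.587e+06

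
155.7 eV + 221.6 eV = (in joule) 6.045e-17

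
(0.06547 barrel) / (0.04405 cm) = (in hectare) 0.002363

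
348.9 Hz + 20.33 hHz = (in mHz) 2.382e+06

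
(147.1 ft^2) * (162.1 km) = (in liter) 2.215e+09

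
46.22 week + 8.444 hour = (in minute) 4.664e+05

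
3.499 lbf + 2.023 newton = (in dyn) 1.759e+06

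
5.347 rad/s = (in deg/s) 306.4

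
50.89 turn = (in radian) 319.8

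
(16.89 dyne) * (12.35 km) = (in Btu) 0.001977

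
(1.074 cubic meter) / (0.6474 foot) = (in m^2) 5.443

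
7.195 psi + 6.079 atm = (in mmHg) 4992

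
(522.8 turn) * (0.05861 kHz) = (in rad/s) 1.925e+05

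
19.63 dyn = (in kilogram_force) 2.002e-05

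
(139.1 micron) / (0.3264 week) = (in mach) 2.069e-12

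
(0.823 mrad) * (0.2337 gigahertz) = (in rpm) 1.837e+06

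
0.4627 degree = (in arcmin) 27.76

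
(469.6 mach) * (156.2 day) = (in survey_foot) 7.08e+12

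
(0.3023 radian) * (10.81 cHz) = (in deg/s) 1.872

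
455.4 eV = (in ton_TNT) 1.744e-26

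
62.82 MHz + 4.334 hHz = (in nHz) 6.282e+16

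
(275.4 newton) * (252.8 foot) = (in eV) 1.324e+23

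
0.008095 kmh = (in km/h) 0.008095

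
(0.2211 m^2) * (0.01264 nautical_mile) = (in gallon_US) 1367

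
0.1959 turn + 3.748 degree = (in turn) 0.2063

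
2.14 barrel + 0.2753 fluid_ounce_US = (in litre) 340.2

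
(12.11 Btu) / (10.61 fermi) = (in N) 1.204e+18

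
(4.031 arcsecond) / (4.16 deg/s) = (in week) 4.45e-10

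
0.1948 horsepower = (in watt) 145.3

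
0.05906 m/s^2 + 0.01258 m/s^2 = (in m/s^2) 0.07164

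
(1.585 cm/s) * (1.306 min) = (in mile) 0.0007717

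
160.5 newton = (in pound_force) 36.08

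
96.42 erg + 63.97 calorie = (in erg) 2.677e+09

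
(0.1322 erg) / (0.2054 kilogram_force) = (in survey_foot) 2.153e-08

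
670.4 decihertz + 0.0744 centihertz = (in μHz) 6.704e+07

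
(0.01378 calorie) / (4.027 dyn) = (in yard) 1566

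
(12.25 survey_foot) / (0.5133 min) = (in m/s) 0.1212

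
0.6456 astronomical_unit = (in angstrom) 9.658e+20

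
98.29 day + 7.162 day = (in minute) 1.519e+05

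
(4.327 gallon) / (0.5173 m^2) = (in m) 0.03166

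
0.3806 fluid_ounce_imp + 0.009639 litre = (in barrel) 0.0001286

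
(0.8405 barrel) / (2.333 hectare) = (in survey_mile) 3.559e-09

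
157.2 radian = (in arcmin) 5.404e+05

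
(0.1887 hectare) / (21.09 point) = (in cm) 2.536e+07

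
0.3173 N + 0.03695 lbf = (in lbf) 0.1083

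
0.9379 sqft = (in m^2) 0.08713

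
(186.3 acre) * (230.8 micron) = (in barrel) 1094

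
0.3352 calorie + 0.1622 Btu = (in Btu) 0.1635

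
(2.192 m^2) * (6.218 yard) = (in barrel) 78.39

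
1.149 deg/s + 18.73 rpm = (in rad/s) 1.981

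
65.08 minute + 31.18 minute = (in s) 5776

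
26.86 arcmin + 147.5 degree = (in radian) 2.582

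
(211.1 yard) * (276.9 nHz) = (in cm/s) 0.005345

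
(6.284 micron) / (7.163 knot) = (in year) 5.407e-14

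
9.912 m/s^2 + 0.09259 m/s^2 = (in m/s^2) 10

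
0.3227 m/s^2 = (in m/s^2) 0.3227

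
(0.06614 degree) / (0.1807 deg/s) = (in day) 4.236e-06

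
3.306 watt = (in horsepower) 0.004433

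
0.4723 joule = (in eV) 2.948e+18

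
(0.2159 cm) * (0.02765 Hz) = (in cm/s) 0.00597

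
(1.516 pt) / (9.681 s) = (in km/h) 0.0001989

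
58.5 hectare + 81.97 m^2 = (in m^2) 5.851e+05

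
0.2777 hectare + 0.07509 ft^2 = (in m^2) 2777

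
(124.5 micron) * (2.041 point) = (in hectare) 8.964e-12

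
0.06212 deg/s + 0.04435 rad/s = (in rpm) 0.4339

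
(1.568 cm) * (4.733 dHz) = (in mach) 2.18e-05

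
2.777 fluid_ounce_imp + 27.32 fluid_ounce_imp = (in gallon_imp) 0.1881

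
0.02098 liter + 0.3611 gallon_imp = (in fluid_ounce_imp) 58.51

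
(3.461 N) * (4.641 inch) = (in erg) 4.08e+06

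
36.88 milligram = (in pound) 8.131e-05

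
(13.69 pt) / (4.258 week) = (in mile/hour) 4.195e-09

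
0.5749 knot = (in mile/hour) 0.6616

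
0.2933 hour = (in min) 17.6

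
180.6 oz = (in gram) 5120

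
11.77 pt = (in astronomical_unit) 2.776e-14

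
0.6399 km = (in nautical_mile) 0.3455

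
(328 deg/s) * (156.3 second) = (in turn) 142.4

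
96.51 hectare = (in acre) 238.5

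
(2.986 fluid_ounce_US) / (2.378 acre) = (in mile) 5.702e-12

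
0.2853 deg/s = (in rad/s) 0.004979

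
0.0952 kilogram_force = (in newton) 0.9336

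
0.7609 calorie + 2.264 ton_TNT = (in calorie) 2.264e+09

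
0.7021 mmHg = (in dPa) 936.1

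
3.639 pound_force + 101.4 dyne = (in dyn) 1.619e+06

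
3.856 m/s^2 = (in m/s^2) 3.856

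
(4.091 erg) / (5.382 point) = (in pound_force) 4.844e-05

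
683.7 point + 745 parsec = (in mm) 2.299e+22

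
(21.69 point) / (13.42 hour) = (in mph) 3.543e-07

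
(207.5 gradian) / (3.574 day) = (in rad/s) 1.056e-05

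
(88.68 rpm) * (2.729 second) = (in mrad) 2.534e+04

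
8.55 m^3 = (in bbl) 53.78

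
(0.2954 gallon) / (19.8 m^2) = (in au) 3.775e-16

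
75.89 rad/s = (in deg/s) 4348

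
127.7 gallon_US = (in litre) 483.4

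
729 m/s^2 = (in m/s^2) 729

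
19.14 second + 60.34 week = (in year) 1.157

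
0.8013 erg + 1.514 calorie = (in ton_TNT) 1.514e-09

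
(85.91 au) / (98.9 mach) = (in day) 4417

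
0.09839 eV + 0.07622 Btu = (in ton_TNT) 1.922e-08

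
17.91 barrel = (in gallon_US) 752.2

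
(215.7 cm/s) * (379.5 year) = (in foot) 8.469e+10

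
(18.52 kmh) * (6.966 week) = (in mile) 1.347e+04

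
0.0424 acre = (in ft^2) 1847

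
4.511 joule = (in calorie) 1.078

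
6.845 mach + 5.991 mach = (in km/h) 1.573e+04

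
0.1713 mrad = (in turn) 2.726e-05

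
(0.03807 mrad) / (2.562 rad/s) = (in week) 2.457e-11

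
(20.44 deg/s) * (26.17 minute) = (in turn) 89.15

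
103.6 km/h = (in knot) 55.94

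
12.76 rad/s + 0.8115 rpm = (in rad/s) 12.84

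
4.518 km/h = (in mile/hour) 2.807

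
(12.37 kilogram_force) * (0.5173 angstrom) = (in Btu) 5.948e-12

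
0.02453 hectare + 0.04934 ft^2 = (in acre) 0.06062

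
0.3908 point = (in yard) 0.0001508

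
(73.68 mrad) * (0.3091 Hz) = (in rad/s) 0.02277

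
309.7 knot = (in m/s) 159.3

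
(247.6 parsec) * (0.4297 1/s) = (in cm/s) 3.283e+20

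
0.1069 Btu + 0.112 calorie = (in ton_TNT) 2.707e-08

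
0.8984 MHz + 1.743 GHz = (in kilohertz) 1.744e+06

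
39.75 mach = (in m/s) 1.353e+04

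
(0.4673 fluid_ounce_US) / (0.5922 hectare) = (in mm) 2.334e-06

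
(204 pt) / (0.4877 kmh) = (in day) 6.148e-06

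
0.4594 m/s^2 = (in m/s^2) 0.4594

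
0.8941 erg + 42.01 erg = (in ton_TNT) 1.025e-15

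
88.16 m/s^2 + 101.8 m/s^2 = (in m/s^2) 190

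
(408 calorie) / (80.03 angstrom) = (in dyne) 2.133e+16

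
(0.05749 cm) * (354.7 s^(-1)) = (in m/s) 0.2039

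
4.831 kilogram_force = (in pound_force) 10.65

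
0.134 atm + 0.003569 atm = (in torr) 104.6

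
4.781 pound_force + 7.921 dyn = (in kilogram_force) 2.169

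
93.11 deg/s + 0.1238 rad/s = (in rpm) 16.7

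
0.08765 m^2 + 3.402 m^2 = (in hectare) 0.000349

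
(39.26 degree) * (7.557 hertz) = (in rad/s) 5.178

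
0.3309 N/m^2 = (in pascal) 0.3309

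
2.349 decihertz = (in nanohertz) 2.349e+08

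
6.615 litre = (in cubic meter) 0.006615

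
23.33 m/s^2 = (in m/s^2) 23.33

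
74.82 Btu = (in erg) 7.894e+11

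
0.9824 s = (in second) 0.9824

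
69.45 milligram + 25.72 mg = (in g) 0.09517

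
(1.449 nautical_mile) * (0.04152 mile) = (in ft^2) 1.93e+06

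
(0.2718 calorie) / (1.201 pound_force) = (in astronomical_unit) 1.423e-12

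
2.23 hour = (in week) 0.01327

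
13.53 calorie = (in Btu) 0.05366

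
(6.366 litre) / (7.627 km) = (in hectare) 8.347e-11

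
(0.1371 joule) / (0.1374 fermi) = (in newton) 9.978e+14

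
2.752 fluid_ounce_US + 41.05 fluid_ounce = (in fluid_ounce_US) 43.8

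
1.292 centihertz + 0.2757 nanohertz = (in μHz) 1.292e+04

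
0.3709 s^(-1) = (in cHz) 37.09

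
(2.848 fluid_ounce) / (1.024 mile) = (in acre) 1.263e-11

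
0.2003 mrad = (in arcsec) 41.31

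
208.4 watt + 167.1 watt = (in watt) 375.5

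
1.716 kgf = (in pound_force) 3.783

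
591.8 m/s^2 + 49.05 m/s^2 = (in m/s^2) 640.8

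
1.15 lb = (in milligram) 5.216e+05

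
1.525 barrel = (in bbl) 1.525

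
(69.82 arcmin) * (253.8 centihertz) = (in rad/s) 0.05155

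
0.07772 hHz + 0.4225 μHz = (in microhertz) 7.772e+06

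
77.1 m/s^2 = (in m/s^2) 77.1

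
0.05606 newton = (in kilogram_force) 0.005717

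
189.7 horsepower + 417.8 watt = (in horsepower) 190.3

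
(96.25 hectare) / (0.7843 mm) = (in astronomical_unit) 0.008203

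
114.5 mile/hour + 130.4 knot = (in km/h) 425.8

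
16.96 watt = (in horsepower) 0.02274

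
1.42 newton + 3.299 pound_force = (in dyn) 1.609e+06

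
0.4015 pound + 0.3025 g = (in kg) 0.1824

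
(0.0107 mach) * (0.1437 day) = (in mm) 4.523e+07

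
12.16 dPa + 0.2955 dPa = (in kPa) 0.001246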